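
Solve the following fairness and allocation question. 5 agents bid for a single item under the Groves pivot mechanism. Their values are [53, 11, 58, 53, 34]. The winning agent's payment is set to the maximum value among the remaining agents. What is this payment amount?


Step 1: The efficient winner is agent 2 with value 58
Step 2: Other agents' values: [53, 11, 53, 34]
Step 3: Pivot payment = max(others) = 53
Step 4: The winner pays 53

53


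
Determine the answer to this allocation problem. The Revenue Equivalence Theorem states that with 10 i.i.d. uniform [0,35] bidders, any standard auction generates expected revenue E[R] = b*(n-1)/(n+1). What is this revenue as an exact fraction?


Step 1: By Revenue Equivalence, expected revenue = b*(n-1)/(n+1)
Step 2: Substituting n = 10, b = 35
Step 3: Revenue = 35*(10-1)/(10+1) = 35*9/11
Step 4: Revenue = 315/11

315/11


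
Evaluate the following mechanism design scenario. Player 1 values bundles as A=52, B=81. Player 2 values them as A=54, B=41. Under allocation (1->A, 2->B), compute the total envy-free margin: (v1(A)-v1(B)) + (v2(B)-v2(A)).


Step 1: Player 1's margin = v1(A) - v1(B) = 52 - 81 = -29
Step 2: Player 2's margin = v2(B) - v2(A) = 41 - 54 = -13
Step 3: Total margin = -29 + -13 = -42

-42


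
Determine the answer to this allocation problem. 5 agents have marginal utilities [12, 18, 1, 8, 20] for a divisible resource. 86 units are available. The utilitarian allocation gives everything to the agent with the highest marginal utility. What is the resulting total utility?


Step 1: The marginal utilities are [12, 18, 1, 8, 20]
Step 2: The highest marginal utility is 20
Step 3: All 86 units go to that agent
Step 4: Total utility = 20 * 86 = 1720

1720


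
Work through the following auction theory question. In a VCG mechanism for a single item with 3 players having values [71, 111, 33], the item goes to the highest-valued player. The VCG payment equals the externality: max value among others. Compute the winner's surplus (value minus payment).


Step 1: The winner is the agent with the highest value: agent 1 with value 111
Step 2: Values of other agents: [71, 33]
Step 3: VCG payment = max of others' values = 71
Step 4: Surplus = 111 - 71 = 40

40


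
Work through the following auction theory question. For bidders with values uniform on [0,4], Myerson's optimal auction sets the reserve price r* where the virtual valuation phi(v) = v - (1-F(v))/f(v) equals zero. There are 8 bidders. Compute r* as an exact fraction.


Step 1: For U[0,4], F(v) = v/4 and f(v) = 1/4
Step 2: phi(v) = v - (1 - v/4)/(1/4) = v - (4 - v) = 2v - 4
Step 3: Set phi(r*) = 0: 2r* - 4 = 0
Step 4: r* = 4/2 = 2 (the number of bidders n = 8 does not enter)

2


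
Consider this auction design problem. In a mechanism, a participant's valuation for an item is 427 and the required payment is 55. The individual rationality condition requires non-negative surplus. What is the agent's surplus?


Step 1: Surplus = value - payment = 427 - 55 = 372
Step 2: IR is satisfied (surplus >= 0)

372


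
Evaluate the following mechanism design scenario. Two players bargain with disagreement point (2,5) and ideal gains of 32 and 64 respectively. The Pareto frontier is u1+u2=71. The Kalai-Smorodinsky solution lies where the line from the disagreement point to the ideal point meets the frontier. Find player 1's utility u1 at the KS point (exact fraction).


Step 1: At the KS point, (u1-d1)/r1 = (u2-d2)/r2 = t and u1+u2 = 71
Step 2: u1 = d1 + r1*t and u2 = d2 + r2*t, so (d1 + r1*t) + (d2 + r2*t) = 71
Step 3: t = (71 - 2 - 5)/(32 + 64) = 64/96 = 2/3
Step 4: u1 = d1 + r1*t = 2 + 32 * 2/3 = 70/3
Step 5: (Check: u2 = d2 + r2*t = 143/3; u1+u2 = 70/3 + 143/3 = 71, on the frontier.)

70/3


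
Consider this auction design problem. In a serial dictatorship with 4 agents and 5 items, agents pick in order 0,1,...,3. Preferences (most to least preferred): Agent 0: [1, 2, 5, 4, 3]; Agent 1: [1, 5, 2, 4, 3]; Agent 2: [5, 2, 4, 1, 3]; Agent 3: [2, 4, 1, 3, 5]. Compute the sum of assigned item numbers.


Step 1: Agent 0 picks item 1
Step 2: Agent 1 picks item 5
Step 3: Agent 2 picks item 2
Step 4: Agent 3 picks item 4
Step 5: Sum = 1 + 5 + 2 + 4 = 12

12


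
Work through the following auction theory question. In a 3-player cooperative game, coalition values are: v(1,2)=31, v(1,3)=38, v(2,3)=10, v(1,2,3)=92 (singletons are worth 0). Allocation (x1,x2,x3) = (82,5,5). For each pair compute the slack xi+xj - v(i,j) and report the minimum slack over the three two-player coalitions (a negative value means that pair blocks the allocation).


Step 1: Slack for coalition (1,2): x1+x2 - v12 = 87 - 31 = 56
Step 2: Slack for coalition (1,3): x1+x3 - v13 = 87 - 38 = 49
Step 3: Slack for coalition (2,3): x2+x3 - v23 = 10 - 10 = 0
Step 4: Minimum slack = min(56, 49, 0) = 0, attained by (2,3); no pair can gain by deviating, so the allocation is in the core

0


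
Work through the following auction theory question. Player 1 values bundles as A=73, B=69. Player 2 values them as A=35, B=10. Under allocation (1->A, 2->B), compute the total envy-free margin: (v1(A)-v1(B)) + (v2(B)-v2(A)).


Step 1: Player 1's margin = v1(A) - v1(B) = 73 - 69 = 4
Step 2: Player 2's margin = v2(B) - v2(A) = 10 - 35 = -25
Step 3: Total margin = 4 + -25 = -21

-21


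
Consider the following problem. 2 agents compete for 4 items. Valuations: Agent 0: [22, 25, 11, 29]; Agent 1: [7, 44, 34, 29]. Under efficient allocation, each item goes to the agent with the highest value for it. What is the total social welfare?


Step 1: For each item, find the maximum value among all agents.
Step 2: Item 0 -> Agent 0 (value 22)
Step 3: Item 1 -> Agent 1 (value 44)
Step 4: Item 2 -> Agent 1 (value 34)
Step 5: Item 3 -> Agent 0 (value 29)
Step 6: Total welfare = 22 + 44 + 34 + 29 = 129

129


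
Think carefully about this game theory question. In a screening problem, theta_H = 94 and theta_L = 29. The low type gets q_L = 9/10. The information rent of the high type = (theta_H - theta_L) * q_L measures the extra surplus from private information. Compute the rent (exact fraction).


Step 1: theta_H - theta_L = 94 - 29 = 65
Step 2: Information rent = (theta_H - theta_L) * q_L
Step 3: = 65 * 9/10
Step 4: = 117/2

117/2


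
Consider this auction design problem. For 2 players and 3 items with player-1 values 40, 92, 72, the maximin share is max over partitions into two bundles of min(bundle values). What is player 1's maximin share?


Step 1: Item values = 40, 92, 72
Step 2: Enumerate all 2-bundle partitions and take the smaller bundle:
  Partition 1: {40} vs {92,72} -> bundles 40, 164; min = 40
  Partition 2: {92} vs {40,72} -> bundles 92, 112; min = 92
  Partition 3: {72} vs {40,92} -> bundles 72, 132; min = 72
Step 3: MMS = max(40, 92, 72) = 92

92


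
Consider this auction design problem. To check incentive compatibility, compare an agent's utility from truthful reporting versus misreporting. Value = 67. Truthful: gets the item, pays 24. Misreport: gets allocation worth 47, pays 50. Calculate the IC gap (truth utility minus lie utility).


Step 1: U(truth) = value - payment = 67 - 24 = 43
Step 2: U(lie) = allocation - payment = 47 - 50 = -3
Step 3: IC gap = 43 - (-3) = 46

46


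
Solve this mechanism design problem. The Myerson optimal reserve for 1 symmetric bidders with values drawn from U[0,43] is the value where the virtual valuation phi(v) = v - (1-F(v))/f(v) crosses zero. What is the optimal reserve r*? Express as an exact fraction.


Step 1: For U[0,43], F(v) = v/43 and f(v) = 1/43
Step 2: phi(v) = v - (1 - v/43)/(1/43) = v - (43 - v) = 2v - 43
Step 3: Set phi(r*) = 0: 2r* - 43 = 0
Step 4: r* = 43/2 (the number of bidders n = 1 does not enter)

43/2


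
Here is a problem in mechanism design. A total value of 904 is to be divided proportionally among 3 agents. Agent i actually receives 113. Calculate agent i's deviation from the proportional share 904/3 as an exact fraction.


Step 1: Proportional share = 904/3
Step 2: Agent's actual allocation = 113
Step 3: Excess = 113 - 904/3 = -565/3

-565/3


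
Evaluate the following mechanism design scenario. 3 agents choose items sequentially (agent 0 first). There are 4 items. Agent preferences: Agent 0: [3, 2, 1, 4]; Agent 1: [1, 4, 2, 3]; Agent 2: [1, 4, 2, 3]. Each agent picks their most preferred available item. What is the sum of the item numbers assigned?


Step 1: Agent 0 picks item 3
Step 2: Agent 1 picks item 1
Step 3: Agent 2 picks item 4
Step 4: Sum = 3 + 1 + 4 = 8

8


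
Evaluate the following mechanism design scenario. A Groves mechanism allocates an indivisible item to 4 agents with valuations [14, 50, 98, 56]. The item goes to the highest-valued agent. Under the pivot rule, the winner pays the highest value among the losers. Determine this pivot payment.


Step 1: The efficient winner is agent 2 with value 98
Step 2: Other agents' values: [14, 50, 56]
Step 3: Pivot payment = max(others) = 56
Step 4: The winner pays 56

56


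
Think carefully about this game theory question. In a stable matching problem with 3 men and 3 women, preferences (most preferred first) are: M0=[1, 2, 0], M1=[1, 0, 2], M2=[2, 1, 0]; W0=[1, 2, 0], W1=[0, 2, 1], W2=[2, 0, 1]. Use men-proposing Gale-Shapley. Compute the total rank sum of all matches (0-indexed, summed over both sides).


Step 1: Run Gale-Shapley (men propose, women hold best offer):
  M0 proposes to W1; she accepts
  M1 proposes to W1; rejected
  M1 proposes to W0; she accepts
  M2 proposes to W2; she accepts
Step 2: Final matching: W0-M1, W1-M0, W2-M2
Step 3: 0-indexed ranks (man's rank of his match, then woman's): 1 + 0 + 0 + 0 + 0 + 0
Step 4: Total rank sum = 1

1


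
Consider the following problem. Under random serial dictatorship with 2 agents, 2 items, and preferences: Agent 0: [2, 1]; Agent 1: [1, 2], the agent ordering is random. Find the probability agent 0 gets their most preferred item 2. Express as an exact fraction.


Step 1: Agent 0 wants item 2
Step 2: There are 2 possible orderings of agents
Step 3: In 2 orderings, agent 0 gets item 2
Step 4: Probability = 2/2 = 1

1


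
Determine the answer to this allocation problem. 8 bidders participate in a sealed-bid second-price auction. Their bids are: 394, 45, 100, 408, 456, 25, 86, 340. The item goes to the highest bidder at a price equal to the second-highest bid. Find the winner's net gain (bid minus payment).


Step 1: Sort bids in descending order: 456, 408, 394, 340, 100, 86, 45, 25
Step 2: The winning bid is the highest: 456
Step 3: The payment equals the second-highest bid: 408
Step 4: Surplus = winner's bid - payment = 456 - 408 = 48

48


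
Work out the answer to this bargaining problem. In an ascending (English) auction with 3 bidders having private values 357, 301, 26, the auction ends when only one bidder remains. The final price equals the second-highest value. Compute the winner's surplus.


Step 1: Identify the highest value: 357
Step 2: Identify the second-highest value: 301
Step 3: The final price = second-highest value = 301
Step 4: Surplus = 357 - 301 = 56

56


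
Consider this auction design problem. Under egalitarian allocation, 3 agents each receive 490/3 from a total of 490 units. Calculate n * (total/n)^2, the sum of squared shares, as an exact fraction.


Step 1: Each agent's share = 490/3
Step 2: Square of each share = (490/3)^2 = 240100/9
Step 3: Sum of squares = 3 * 240100/9 = 240100/3

240100/3


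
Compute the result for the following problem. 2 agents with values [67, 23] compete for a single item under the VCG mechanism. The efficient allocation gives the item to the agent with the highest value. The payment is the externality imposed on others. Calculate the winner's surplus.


Step 1: The winner is the agent with the highest value: agent 0 with value 67
Step 2: Values of other agents: [23]
Step 3: VCG payment = max of others' values = 23
Step 4: Surplus = 67 - 23 = 44

44


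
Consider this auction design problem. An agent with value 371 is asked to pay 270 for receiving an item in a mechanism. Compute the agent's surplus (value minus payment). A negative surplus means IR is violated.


Step 1: Surplus = value - payment = 371 - 270 = 101
Step 2: IR is satisfied (surplus >= 0)

101


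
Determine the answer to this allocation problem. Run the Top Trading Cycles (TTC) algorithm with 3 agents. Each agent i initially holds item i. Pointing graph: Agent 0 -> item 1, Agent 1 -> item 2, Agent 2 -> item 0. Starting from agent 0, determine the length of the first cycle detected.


Step 1: Trace the pointer graph from agent 0: 0 -> 1 -> 2 -> 0
Step 2: A cycle is detected when we revisit agent 0
Step 3: The cycle is: 0 -> 1 -> 2 -> 0
Step 4: Cycle length = 3

3


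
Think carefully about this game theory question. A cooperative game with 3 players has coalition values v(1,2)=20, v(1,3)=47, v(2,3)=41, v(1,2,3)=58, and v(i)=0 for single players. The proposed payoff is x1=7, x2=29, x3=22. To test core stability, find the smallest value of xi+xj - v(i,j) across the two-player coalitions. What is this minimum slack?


Step 1: Slack for coalition (1,2): x1+x2 - v12 = 36 - 20 = 16
Step 2: Slack for coalition (1,3): x1+x3 - v13 = 29 - 47 = -18
Step 3: Slack for coalition (2,3): x2+x3 - v23 = 51 - 41 = 10
Step 4: Minimum slack = min(16, -18, 10) = -18, attained by (1,3); coalition (1,3) can block (slack < 0), so the allocation is not in the core

-18


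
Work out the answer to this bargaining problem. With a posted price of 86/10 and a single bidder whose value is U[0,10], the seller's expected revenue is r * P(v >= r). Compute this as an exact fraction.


Step 1: Posted price r = 43/5, value support [0,10]
Step 2: P(v >= r) = (10 - 43/5)/10 = 7/50
Step 3: Expected revenue = r * P(v >= r) = 43/5 * 7/50
Step 4: Revenue = 301/250

301/250


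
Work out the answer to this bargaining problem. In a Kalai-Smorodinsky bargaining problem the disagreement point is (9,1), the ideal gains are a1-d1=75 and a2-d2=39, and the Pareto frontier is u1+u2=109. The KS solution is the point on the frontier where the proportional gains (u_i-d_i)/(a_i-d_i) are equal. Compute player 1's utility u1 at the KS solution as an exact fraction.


Step 1: At the KS point, (u1-d1)/r1 = (u2-d2)/r2 = t and u1+u2 = 109
Step 2: u1 = d1 + r1*t and u2 = d2 + r2*t, so (d1 + r1*t) + (d2 + r2*t) = 109
Step 3: t = (109 - 9 - 1)/(75 + 39) = 99/114 = 33/38
Step 4: u1 = d1 + r1*t = 9 + 75 * 33/38 = 2817/38
Step 5: (Check: u2 = d2 + r2*t = 1325/38; u1+u2 = 2817/38 + 1325/38 = 109, on the frontier.)

2817/38


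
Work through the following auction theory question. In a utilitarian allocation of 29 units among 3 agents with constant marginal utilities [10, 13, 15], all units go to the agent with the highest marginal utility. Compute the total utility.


Step 1: The marginal utilities are [10, 13, 15]
Step 2: The highest marginal utility is 15
Step 3: All 29 units go to that agent
Step 4: Total utility = 15 * 29 = 435

435


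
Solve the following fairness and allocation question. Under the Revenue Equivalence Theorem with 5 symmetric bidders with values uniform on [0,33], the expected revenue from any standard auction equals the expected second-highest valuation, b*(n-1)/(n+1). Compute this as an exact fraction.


Step 1: By Revenue Equivalence, expected revenue = b*(n-1)/(n+1)
Step 2: Substituting n = 5, b = 33
Step 3: Revenue = 33*(5-1)/(5+1) = 33*4/6
Step 4: Revenue = 132/6 = 22

22


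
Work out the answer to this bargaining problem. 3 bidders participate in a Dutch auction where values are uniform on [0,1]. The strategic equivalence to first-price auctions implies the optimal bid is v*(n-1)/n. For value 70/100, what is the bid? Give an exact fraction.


Step 1: Dutch auctions are strategically equivalent to first-price auctions
Step 2: The equilibrium bid is b(v) = v*(n-1)/n
Step 3: b = 7/10 * 2/3
Step 4: b = 7/15

7/15


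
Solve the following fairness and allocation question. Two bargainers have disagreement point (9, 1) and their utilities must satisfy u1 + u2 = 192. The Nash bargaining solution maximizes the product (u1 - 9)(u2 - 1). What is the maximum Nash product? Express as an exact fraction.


Step 1: The Nash solution splits surplus symmetrically above the disagreement point
Step 2: u1 = (total + d1 - d2)/2 = (192 + 9 - 1)/2 = 100
Step 3: u2 = (total - d1 + d2)/2 = (192 - 9 + 1)/2 = 92
Step 4: Nash product = (100 - 9) * (92 - 1)
Step 5: = 91 * 91 = 8281

8281


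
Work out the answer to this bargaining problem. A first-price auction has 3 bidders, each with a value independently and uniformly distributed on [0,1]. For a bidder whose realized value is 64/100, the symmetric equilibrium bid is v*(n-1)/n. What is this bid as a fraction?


Step 1: The symmetric BNE bidding function is b(v) = v * (n-1) / n
Step 2: Substitute v = 16/25 and n = 3
Step 3: b = 16/25 * 2/3
Step 4: b = 32/75

32/75


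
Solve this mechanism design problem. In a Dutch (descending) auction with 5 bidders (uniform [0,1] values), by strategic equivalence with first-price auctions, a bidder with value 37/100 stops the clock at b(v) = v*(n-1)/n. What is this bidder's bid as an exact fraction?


Step 1: Dutch auctions are strategically equivalent to first-price auctions
Step 2: The equilibrium bid is b(v) = v*(n-1)/n
Step 3: b = 37/100 * 4/5
Step 4: b = 37/125

37/125


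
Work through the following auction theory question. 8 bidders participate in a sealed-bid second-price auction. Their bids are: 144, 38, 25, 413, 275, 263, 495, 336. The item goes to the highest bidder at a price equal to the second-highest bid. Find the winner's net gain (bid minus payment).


Step 1: Sort bids in descending order: 495, 413, 336, 275, 263, 144, 38, 25
Step 2: The winning bid is the highest: 495
Step 3: The payment equals the second-highest bid: 413
Step 4: Surplus = winner's bid - payment = 495 - 413 = 82

82


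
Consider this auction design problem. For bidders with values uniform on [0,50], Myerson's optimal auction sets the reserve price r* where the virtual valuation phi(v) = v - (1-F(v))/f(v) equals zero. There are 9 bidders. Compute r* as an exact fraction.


Step 1: For U[0,50], F(v) = v/50 and f(v) = 1/50
Step 2: phi(v) = v - (1 - v/50)/(1/50) = v - (50 - v) = 2v - 50
Step 3: Set phi(r*) = 0: 2r* - 50 = 0
Step 4: r* = 50/2 = 25 (the number of bidders n = 9 does not enter)

25


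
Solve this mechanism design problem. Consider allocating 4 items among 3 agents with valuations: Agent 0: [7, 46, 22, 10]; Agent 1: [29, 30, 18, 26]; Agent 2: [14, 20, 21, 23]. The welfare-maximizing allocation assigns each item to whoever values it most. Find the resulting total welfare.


Step 1: For each item, find the maximum value among all agents.
Step 2: Item 0 -> Agent 1 (value 29)
Step 3: Item 1 -> Agent 0 (value 46)
Step 4: Item 2 -> Agent 0 (value 22)
Step 5: Item 3 -> Agent 1 (value 26)
Step 6: Total welfare = 29 + 46 + 22 + 26 = 123

123


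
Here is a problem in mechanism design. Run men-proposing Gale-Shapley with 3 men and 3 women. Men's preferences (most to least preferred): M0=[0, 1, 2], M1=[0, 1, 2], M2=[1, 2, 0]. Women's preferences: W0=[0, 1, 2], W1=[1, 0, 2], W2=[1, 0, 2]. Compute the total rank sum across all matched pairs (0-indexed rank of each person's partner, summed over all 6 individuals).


Step 1: Run Gale-Shapley (men propose, women hold best offer):
  M0 proposes to W0; she accepts
  M1 proposes to W0; rejected
  M1 proposes to W1; she accepts
  M2 proposes to W1; rejected
  M2 proposes to W2; she accepts
Step 2: Final matching: W0-M0, W1-M1, W2-M2
Step 3: 0-indexed ranks (man's rank of his match, then woman's): 0 + 0 + 1 + 0 + 1 + 2
Step 4: Total rank sum = 4

4


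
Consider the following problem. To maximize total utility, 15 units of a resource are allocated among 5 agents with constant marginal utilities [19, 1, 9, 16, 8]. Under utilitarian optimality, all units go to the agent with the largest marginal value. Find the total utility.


Step 1: The marginal utilities are [19, 1, 9, 16, 8]
Step 2: The highest marginal utility is 19
Step 3: All 15 units go to that agent
Step 4: Total utility = 19 * 15 = 285

285


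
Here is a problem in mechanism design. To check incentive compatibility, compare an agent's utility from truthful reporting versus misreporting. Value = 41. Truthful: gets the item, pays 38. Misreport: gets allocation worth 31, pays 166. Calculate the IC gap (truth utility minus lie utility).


Step 1: U(truth) = value - payment = 41 - 38 = 3
Step 2: U(lie) = allocation - payment = 31 - 166 = -135
Step 3: IC gap = 3 - (-135) = 138

138


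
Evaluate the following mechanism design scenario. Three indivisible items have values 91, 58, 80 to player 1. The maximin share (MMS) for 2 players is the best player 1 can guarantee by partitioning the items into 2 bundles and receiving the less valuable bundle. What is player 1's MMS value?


Step 1: Item values = 91, 58, 80
Step 2: Enumerate all 2-bundle partitions and take the smaller bundle:
  Partition 1: {91} vs {58,80} -> bundles 91, 138; min = 91
  Partition 2: {58} vs {91,80} -> bundles 58, 171; min = 58
  Partition 3: {80} vs {91,58} -> bundles 80, 149; min = 80
Step 3: MMS = max(91, 58, 80) = 91

91


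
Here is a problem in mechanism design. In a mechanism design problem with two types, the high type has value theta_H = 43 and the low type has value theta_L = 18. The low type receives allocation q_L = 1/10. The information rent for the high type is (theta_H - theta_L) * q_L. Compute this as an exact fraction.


Step 1: theta_H - theta_L = 43 - 18 = 25
Step 2: Information rent = (theta_H - theta_L) * q_L
Step 3: = 25 * 1/10
Step 4: = 5/2

5/2


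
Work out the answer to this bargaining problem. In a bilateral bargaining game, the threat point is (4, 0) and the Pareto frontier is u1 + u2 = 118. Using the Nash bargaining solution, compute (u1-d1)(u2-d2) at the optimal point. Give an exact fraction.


Step 1: The Nash solution splits surplus symmetrically above the disagreement point
Step 2: u1 = (total + d1 - d2)/2 = (118 + 4 - 0)/2 = 61
Step 3: u2 = (total - d1 + d2)/2 = (118 - 4 + 0)/2 = 57
Step 4: Nash product = (61 - 4) * (57 - 0)
Step 5: = 57 * 57 = 3249

3249


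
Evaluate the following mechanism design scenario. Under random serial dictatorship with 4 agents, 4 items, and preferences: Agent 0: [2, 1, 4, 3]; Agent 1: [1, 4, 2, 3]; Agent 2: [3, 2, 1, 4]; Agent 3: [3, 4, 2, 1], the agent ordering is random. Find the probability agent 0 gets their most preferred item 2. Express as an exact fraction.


Step 1: Agent 0 wants item 2
Step 2: There are 24 possible orderings of agents
Step 3: In 20 orderings, agent 0 gets item 2
Step 4: Probability = 20/24 = 5/6

5/6


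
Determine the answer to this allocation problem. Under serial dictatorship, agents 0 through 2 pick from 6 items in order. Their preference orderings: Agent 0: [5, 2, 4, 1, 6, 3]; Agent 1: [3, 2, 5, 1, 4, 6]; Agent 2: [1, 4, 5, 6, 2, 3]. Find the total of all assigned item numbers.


Step 1: Agent 0 picks item 5
Step 2: Agent 1 picks item 3
Step 3: Agent 2 picks item 1
Step 4: Sum = 5 + 3 + 1 = 9

9


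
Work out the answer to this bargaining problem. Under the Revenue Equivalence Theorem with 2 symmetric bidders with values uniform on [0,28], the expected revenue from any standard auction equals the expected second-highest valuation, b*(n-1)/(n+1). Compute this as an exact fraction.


Step 1: By Revenue Equivalence, expected revenue = b*(n-1)/(n+1)
Step 2: Substituting n = 2, b = 28
Step 3: Revenue = 28*(2-1)/(2+1) = 28*1/3
Step 4: Revenue = 28/3

28/3


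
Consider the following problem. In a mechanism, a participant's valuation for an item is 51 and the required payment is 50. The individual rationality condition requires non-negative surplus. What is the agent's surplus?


Step 1: Surplus = value - payment = 51 - 50 = 1
Step 2: IR is satisfied (surplus >= 0)

1


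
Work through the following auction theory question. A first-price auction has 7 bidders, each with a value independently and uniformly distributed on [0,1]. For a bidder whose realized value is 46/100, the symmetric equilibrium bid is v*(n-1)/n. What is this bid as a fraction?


Step 1: The symmetric BNE bidding function is b(v) = v * (n-1) / n
Step 2: Substitute v = 23/50 and n = 7
Step 3: b = 23/50 * 6/7
Step 4: b = 69/175

69/175


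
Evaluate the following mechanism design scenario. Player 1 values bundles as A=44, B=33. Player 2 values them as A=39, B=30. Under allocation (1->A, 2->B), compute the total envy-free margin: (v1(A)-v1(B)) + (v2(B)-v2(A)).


Step 1: Player 1's margin = v1(A) - v1(B) = 44 - 33 = 11
Step 2: Player 2's margin = v2(B) - v2(A) = 30 - 39 = -9
Step 3: Total margin = 11 + -9 = 2

2


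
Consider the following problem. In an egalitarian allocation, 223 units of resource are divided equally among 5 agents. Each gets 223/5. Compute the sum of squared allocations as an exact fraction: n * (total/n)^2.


Step 1: Each agent's share = 223/5
Step 2: Square of each share = (223/5)^2 = 49729/25
Step 3: Sum of squares = 5 * 49729/25 = 49729/5

49729/5


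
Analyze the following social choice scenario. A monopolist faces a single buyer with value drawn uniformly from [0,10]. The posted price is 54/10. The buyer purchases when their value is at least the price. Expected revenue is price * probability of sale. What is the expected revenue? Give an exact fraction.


Step 1: Posted price r = 27/5, value support [0,10]
Step 2: P(v >= r) = (10 - 27/5)/10 = 23/50
Step 3: Expected revenue = r * P(v >= r) = 27/5 * 23/50
Step 4: Revenue = 621/250

621/250


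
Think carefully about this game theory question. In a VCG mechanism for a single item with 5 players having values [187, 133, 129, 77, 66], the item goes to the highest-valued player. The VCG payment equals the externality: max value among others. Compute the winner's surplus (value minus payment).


Step 1: The winner is the agent with the highest value: agent 0 with value 187
Step 2: Values of other agents: [133, 129, 77, 66]
Step 3: VCG payment = max of others' values = 133
Step 4: Surplus = 187 - 133 = 54

54


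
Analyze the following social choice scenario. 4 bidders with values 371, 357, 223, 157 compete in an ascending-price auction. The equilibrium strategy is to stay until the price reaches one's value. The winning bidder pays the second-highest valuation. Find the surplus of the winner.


Step 1: Identify the highest value: 371
Step 2: Identify the second-highest value: 357
Step 3: The final price = second-highest value = 357
Step 4: Surplus = 371 - 357 = 14

14


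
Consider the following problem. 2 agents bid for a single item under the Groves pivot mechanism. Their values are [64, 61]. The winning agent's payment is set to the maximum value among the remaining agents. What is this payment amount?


Step 1: The efficient winner is agent 0 with value 64
Step 2: Other agents' values: [61]
Step 3: Pivot payment = max(others) = 61
Step 4: The winner pays 61

61


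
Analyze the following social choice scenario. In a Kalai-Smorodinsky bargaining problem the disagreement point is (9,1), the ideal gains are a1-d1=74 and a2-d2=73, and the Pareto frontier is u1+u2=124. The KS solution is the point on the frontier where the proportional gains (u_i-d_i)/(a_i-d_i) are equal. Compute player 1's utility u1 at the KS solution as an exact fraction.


Step 1: At the KS point, (u1-d1)/r1 = (u2-d2)/r2 = t and u1+u2 = 124
Step 2: u1 = d1 + r1*t and u2 = d2 + r2*t, so (d1 + r1*t) + (d2 + r2*t) = 124
Step 3: t = (124 - 9 - 1)/(74 + 73) = 114/147 = 38/49
Step 4: u1 = d1 + r1*t = 9 + 74 * 38/49 = 3253/49
Step 5: (Check: u2 = d2 + r2*t = 2823/49; u1+u2 = 3253/49 + 2823/49 = 124, on the frontier.)

3253/49


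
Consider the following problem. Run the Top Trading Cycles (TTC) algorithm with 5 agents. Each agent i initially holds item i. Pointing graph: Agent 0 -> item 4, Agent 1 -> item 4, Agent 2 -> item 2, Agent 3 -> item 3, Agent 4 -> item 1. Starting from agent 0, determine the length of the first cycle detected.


Step 1: Trace the pointer graph from agent 0: 0 -> 4 -> 1 -> 4
Step 2: A cycle is detected when we revisit agent 4
Step 3: The cycle is: 4 -> 1 -> 4
Step 4: Cycle length = 2

2


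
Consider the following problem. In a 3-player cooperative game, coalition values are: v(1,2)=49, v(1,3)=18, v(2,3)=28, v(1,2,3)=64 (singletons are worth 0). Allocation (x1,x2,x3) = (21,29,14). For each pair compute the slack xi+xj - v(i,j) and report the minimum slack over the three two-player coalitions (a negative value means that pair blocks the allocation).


Step 1: Slack for coalition (1,2): x1+x2 - v12 = 50 - 49 = 1
Step 2: Slack for coalition (1,3): x1+x3 - v13 = 35 - 18 = 17
Step 3: Slack for coalition (2,3): x2+x3 - v23 = 43 - 28 = 15
Step 4: Minimum slack = min(1, 17, 15) = 1, attained by (1,2); no pair can gain by deviating, so the allocation is in the core

1


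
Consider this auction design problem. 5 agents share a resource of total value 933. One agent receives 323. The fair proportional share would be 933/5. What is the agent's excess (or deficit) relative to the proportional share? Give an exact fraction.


Step 1: Proportional share = 933/5
Step 2: Agent's actual allocation = 323
Step 3: Excess = 323 - 933/5 = 682/5

682/5


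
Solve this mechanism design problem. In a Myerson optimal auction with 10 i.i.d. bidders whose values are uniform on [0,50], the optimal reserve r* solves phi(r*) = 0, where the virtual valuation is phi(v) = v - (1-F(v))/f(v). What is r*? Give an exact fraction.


Step 1: For U[0,50], F(v) = v/50 and f(v) = 1/50
Step 2: phi(v) = v - (1 - v/50)/(1/50) = v - (50 - v) = 2v - 50
Step 3: Set phi(r*) = 0: 2r* - 50 = 0
Step 4: r* = 50/2 = 25 (the number of bidders n = 10 does not enter)

25


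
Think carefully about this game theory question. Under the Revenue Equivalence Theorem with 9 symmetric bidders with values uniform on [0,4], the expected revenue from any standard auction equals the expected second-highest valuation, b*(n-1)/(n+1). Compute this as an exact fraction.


Step 1: By Revenue Equivalence, expected revenue = b*(n-1)/(n+1)
Step 2: Substituting n = 9, b = 4
Step 3: Revenue = 4*(9-1)/(9+1) = 4*8/10
Step 4: Revenue = 32/10 = 16/5

16/5


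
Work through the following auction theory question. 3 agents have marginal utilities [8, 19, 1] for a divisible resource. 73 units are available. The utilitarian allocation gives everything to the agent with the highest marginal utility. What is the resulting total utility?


Step 1: The marginal utilities are [8, 19, 1]
Step 2: The highest marginal utility is 19
Step 3: All 73 units go to that agent
Step 4: Total utility = 19 * 73 = 1387

1387


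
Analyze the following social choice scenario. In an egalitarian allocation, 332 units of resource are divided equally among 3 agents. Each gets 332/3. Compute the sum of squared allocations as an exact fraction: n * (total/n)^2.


Step 1: Each agent's share = 332/3
Step 2: Square of each share = (332/3)^2 = 110224/9
Step 3: Sum of squares = 3 * 110224/9 = 110224/3

110224/3


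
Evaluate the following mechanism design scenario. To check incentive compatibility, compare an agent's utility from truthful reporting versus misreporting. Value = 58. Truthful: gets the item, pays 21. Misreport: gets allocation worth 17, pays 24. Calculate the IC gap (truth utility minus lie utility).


Step 1: U(truth) = value - payment = 58 - 21 = 37
Step 2: U(lie) = allocation - payment = 17 - 24 = -7
Step 3: IC gap = 37 - (-7) = 44

44


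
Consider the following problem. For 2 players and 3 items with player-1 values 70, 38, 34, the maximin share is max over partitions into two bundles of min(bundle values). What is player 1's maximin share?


Step 1: Item values = 70, 38, 34
Step 2: Enumerate all 2-bundle partitions and take the smaller bundle:
  Partition 1: {70} vs {38,34} -> bundles 70, 72; min = 70
  Partition 2: {38} vs {70,34} -> bundles 38, 104; min = 38
  Partition 3: {34} vs {70,38} -> bundles 34, 108; min = 34
Step 3: MMS = max(70, 38, 34) = 70

70


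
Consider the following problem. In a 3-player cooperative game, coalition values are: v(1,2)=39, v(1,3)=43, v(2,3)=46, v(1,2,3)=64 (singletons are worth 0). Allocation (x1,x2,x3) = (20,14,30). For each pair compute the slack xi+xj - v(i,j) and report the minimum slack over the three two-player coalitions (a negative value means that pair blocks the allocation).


Step 1: Slack for coalition (1,2): x1+x2 - v12 = 34 - 39 = -5
Step 2: Slack for coalition (1,3): x1+x3 - v13 = 50 - 43 = 7
Step 3: Slack for coalition (2,3): x2+x3 - v23 = 44 - 46 = -2
Step 4: Minimum slack = min(-5, 7, -2) = -5, attained by (1,2); coalition (1,2) can block (slack < 0), so the allocation is not in the core

-5


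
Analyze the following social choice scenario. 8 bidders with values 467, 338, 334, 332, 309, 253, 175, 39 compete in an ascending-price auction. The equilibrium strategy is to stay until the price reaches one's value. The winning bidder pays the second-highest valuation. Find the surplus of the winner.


Step 1: Identify the highest value: 467
Step 2: Identify the second-highest value: 338
Step 3: The final price = second-highest value = 338
Step 4: Surplus = 467 - 338 = 129

129


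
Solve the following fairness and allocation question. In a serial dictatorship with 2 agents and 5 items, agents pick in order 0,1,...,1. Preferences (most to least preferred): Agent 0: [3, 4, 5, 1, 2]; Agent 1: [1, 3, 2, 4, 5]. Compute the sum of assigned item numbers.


Step 1: Agent 0 picks item 3
Step 2: Agent 1 picks item 1
Step 3: Sum = 3 + 1 = 4

4


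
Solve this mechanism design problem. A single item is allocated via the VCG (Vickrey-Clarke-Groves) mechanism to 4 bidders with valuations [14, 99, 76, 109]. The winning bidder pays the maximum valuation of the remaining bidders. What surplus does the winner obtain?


Step 1: The winner is the agent with the highest value: agent 3 with value 109
Step 2: Values of other agents: [14, 99, 76]
Step 3: VCG payment = max of others' values = 99
Step 4: Surplus = 109 - 99 = 10

10


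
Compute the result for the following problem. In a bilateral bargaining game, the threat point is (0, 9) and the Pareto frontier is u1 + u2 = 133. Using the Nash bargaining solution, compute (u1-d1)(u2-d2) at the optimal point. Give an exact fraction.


Step 1: The Nash solution splits surplus symmetrically above the disagreement point
Step 2: u1 = (total + d1 - d2)/2 = (133 + 0 - 9)/2 = 62
Step 3: u2 = (total - d1 + d2)/2 = (133 - 0 + 9)/2 = 71
Step 4: Nash product = (62 - 0) * (71 - 9)
Step 5: = 62 * 62 = 3844

3844


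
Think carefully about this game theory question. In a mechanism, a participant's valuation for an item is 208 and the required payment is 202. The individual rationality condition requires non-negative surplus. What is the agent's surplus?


Step 1: Surplus = value - payment = 208 - 202 = 6
Step 2: IR is satisfied (surplus >= 0)

6


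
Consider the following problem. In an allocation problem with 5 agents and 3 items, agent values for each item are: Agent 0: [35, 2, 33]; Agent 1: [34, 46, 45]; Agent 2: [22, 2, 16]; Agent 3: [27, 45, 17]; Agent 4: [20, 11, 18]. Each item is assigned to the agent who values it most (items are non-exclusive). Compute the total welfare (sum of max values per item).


Step 1: For each item, find the maximum value among all agents.
Step 2: Item 0 -> Agent 0 (value 35)
Step 3: Item 1 -> Agent 1 (value 46)
Step 4: Item 2 -> Agent 1 (value 45)
Step 5: Total welfare = 35 + 46 + 45 = 126

126


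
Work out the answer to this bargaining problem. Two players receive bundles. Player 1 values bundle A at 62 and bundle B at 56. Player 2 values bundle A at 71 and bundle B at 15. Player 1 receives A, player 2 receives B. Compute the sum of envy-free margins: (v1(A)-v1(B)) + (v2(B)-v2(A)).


Step 1: Player 1's margin = v1(A) - v1(B) = 62 - 56 = 6
Step 2: Player 2's margin = v2(B) - v2(A) = 15 - 71 = -56
Step 3: Total margin = 6 + -56 = -50

-50


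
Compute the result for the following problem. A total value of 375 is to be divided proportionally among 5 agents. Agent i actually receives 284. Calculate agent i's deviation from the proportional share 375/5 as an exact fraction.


Step 1: Proportional share = 375/5 = 75
Step 2: Agent's actual allocation = 284
Step 3: Excess = 284 - 75 = 209

209


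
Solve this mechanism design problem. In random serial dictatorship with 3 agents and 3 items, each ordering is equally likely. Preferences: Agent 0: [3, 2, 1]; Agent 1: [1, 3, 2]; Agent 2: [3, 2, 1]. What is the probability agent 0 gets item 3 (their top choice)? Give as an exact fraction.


Step 1: Agent 0 wants item 3
Step 2: There are 6 possible orderings of agents
Step 3: In 3 orderings, agent 0 gets item 3
Step 4: Probability = 3/6 = 1/2

1/2


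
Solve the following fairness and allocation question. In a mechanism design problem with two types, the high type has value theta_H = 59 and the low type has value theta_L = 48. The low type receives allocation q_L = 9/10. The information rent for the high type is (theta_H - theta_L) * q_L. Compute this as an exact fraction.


Step 1: theta_H - theta_L = 59 - 48 = 11
Step 2: Information rent = (theta_H - theta_L) * q_L
Step 3: = 11 * 9/10
Step 4: = 99/10

99/10


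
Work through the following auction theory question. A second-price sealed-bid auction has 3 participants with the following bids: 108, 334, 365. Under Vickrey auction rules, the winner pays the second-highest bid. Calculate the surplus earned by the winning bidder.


Step 1: Sort bids in descending order: 365, 334, 108
Step 2: The winning bid is the highest: 365
Step 3: The payment equals the second-highest bid: 334
Step 4: Surplus = winner's bid - payment = 365 - 334 = 31

31


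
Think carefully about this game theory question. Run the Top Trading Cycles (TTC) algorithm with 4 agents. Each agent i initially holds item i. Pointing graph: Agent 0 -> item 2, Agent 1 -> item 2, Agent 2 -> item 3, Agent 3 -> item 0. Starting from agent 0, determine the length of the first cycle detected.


Step 1: Trace the pointer graph from agent 0: 0 -> 2 -> 3 -> 0
Step 2: A cycle is detected when we revisit agent 0
Step 3: The cycle is: 0 -> 2 -> 3 -> 0
Step 4: Cycle length = 3

3


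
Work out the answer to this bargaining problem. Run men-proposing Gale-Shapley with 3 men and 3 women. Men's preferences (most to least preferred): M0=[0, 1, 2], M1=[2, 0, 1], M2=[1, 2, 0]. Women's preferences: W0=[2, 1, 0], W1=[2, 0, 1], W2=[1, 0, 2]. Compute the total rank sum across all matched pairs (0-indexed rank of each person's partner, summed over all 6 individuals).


Step 1: Run Gale-Shapley (men propose, women hold best offer):
  M0 proposes to W0; she accepts
  M1 proposes to W2; she accepts
  M2 proposes to W1; she accepts
Step 2: Final matching: W0-M0, W1-M2, W2-M1
Step 3: 0-indexed ranks (man's rank of his match, then woman's): 0 + 2 + 0 + 0 + 0 + 0
Step 4: Total rank sum = 2

2


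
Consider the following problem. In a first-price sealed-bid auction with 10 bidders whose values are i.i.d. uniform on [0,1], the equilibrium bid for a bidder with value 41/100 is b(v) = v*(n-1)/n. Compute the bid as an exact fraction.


Step 1: The symmetric BNE bidding function is b(v) = v * (n-1) / n
Step 2: Substitute v = 41/100 and n = 10
Step 3: b = 41/100 * 9/10
Step 4: b = 369/1000

369/1000


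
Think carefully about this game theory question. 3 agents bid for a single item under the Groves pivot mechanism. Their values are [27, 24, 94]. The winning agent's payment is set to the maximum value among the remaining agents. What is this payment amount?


Step 1: The efficient winner is agent 2 with value 94
Step 2: Other agents' values: [27, 24]
Step 3: Pivot payment = max(others) = 27
Step 4: The winner pays 27

27


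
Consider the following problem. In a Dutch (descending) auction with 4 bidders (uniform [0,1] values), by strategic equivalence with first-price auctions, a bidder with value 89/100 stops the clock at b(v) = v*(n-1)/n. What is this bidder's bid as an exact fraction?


Step 1: Dutch auctions are strategically equivalent to first-price auctions
Step 2: The equilibrium bid is b(v) = v*(n-1)/n
Step 3: b = 89/100 * 3/4
Step 4: b = 267/400

267/400
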